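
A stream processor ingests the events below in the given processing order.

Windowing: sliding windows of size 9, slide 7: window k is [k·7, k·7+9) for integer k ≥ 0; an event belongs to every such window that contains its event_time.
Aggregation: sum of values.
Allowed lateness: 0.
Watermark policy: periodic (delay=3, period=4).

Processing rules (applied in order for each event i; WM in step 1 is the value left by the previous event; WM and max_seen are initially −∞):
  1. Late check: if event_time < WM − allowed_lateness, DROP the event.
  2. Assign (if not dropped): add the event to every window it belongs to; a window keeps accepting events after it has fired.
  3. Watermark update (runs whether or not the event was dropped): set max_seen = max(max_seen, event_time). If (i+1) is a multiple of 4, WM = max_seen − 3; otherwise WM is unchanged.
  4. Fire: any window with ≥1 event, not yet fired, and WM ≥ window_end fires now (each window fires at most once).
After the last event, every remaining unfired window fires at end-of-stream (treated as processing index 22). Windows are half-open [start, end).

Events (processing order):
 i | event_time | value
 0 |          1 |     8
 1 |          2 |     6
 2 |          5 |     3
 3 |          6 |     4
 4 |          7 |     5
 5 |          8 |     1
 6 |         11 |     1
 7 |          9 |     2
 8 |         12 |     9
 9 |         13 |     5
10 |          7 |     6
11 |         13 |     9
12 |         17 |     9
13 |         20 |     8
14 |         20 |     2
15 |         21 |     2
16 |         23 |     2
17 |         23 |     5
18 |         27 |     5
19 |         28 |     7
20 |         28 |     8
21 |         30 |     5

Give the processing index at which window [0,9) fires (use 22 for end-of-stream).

11

i=0 t=1 v=8: → [0,9); WM=−∞
i=1 t=2 v=6: → [0,9); WM=−∞
i=2 t=5 v=3: → [0,9); WM=−∞
i=3 t=6 v=4: → [0,9); WM=3
i=4 t=7 v=5: → [7,16),[0,9); WM=3
i=5 t=8 v=1: → [7,16),[0,9); WM=3
i=6 t=11 v=1: → [7,16); WM=3
i=7 t=9 v=2: → [7,16); WM=8
i=8 t=12 v=9: → [7,16); WM=8
i=9 t=13 v=5: → [7,16); WM=8
i=10 t=7 v=6: DROP (t<8-0); WM=8
i=11 t=13 v=9: → [7,16); WM=10; [0,9) fires=27
i=12 t=17 v=9: → [14,23); WM=10
i=13 t=20 v=8: → [14,23); WM=10
i=14 t=20 v=2: → [14,23); WM=10
i=15 t=21 v=2: → [21,30),[14,23); WM=18; [7,16) fires=32
i=16 t=23 v=2: → [21,30); WM=18
i=17 t=23 v=5: → [21,30); WM=18
i=18 t=27 v=5: → [21,30); WM=18
i=19 t=28 v=7: → [28,37),[21,30); WM=25; [14,23) fires=21
i=20 t=28 v=8: → [28,37),[21,30); WM=25
i=21 t=30 v=5: → [28,37); WM=25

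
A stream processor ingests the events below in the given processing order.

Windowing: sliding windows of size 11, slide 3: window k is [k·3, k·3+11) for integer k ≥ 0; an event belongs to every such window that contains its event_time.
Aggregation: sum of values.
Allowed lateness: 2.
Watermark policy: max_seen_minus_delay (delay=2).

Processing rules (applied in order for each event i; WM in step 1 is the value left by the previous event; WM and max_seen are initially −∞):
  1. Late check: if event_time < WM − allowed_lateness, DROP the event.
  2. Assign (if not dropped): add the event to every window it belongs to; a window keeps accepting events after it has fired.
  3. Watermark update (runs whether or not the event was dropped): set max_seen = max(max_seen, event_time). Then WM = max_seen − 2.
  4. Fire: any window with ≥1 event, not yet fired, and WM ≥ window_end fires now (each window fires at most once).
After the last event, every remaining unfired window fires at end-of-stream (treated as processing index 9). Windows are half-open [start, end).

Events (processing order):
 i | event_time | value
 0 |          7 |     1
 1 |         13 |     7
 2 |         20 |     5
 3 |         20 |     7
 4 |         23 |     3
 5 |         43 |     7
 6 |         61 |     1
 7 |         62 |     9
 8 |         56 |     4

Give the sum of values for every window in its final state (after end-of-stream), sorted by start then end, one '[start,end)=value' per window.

i=0 t=7 v=1: → [6,17),[3,14),[0,11); WM=5
i=1 t=13 v=7: → [12,23),[9,20),[6,17),[3,14); WM=11; [0,11) fires=1
i=2 t=20 v=5: → [18,29),[15,26),[12,23); WM=18; [3,14) fires=8 [6,17) fires=8
i=3 t=20 v=7: → [18,29),[15,26),[12,23); WM=18
i=4 t=23 v=3: → [21,32),[18,29),[15,26); WM=21; [9,20) fires=7
i=5 t=43 v=7: → [42,53),[39,50),[36,47),[33,44); WM=41; [12,23) fires=19 [15,26) fires=15 [18,29) fires=15 [21,32) fires=3
i=6 t=61 v=1: → [60,71),[57,68),[54,65),[51,62); WM=59; [33,44) fires=7 [36,47) fires=7 [39,50) fires=7 [42,53) fires=7
i=7 t=62 v=9: → [60,71),[57,68),[54,65); WM=60
i=8 t=56 v=4: DROP (t<60-2); WM=60

[0,11)=1 [3,14)=8 [6,17)=8 [9,20)=7 [12,23)=19 [15,26)=15 [18,29)=15 [21,32)=3 [33,44)=7 [36,47)=7 [39,50)=7 [42,53)=7 [51,62)=1 [54,65)=10 [57,68)=10 [60,71)=10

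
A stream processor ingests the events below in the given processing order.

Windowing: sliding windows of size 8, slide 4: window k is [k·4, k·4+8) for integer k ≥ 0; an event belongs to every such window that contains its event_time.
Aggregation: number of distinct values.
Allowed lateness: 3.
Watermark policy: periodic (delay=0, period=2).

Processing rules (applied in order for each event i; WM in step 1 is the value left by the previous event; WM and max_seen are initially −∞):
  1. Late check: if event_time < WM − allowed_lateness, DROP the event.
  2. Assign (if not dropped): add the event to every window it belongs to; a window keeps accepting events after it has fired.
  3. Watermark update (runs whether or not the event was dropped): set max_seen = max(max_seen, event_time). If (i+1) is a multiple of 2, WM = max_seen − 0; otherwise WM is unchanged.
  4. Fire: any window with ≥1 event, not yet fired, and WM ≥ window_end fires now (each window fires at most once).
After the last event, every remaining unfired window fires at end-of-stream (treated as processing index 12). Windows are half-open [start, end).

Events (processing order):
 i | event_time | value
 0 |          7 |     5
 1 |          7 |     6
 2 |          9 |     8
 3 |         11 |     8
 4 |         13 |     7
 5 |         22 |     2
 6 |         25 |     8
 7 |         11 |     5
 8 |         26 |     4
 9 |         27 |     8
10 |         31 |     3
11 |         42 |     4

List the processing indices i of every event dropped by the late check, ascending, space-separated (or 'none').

7

i=0 t=7 v=5: → [4,12),[0,8); WM=−∞
i=1 t=7 v=6: → [4,12),[0,8); WM=7
i=2 t=9 v=8: → [8,16),[4,12); WM=7
i=3 t=11 v=8: → [8,16),[4,12); WM=11; [0,8) fires=2
i=4 t=13 v=7: → [12,20),[8,16); WM=11
i=5 t=22 v=2: → [20,28),[16,24); WM=22; [4,12) fires=3 [8,16) fires=2 [12,20) fires=1
i=6 t=25 v=8: → [24,32),[20,28); WM=22
i=7 t=11 v=5: DROP (t<22-3); WM=25; [16,24) fires=1
i=8 t=26 v=4: → [24,32),[20,28); WM=25
i=9 t=27 v=8: → [24,32),[20,28); WM=27
i=10 t=31 v=3: → [28,36),[24,32); WM=27
i=11 t=42 v=4: → [40,48),[36,44); WM=42; [20,28) fires=3 [24,32) fires=3 [28,36) fires=1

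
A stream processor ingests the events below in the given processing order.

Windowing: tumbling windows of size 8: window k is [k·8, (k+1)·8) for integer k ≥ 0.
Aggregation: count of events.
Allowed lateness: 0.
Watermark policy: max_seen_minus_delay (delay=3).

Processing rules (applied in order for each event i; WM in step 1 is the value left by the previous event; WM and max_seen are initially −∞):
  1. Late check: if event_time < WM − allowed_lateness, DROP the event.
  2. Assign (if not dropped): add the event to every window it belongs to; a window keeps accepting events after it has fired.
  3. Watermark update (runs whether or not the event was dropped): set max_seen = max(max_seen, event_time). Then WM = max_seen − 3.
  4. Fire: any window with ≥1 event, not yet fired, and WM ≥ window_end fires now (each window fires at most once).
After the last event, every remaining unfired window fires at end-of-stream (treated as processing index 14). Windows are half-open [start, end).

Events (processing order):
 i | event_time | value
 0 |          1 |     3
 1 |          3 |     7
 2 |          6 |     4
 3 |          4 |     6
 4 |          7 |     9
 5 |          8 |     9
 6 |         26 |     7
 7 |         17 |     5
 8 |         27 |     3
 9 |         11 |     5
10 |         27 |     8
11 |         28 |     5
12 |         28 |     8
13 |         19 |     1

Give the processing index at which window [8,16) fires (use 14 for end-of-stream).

i=0 t=1 v=3: → [0,8); WM=-2
i=1 t=3 v=7: → [0,8); WM=0
i=2 t=6 v=4: → [0,8); WM=3
i=3 t=4 v=6: → [0,8); WM=3
i=4 t=7 v=9: → [0,8); WM=4
i=5 t=8 v=9: → [8,16); WM=5
i=6 t=26 v=7: → [24,32); WM=23; [0,8) fires=5 [8,16) fires=1
i=7 t=17 v=5: DROP (t<23-0); WM=23
i=8 t=27 v=3: → [24,32); WM=24
i=9 t=11 v=5: DROP (t<24-0); WM=24
i=10 t=27 v=8: → [24,32); WM=24
i=11 t=28 v=5: → [24,32); WM=25
i=12 t=28 v=8: → [24,32); WM=25
i=13 t=19 v=1: DROP (t<25-0); WM=25

6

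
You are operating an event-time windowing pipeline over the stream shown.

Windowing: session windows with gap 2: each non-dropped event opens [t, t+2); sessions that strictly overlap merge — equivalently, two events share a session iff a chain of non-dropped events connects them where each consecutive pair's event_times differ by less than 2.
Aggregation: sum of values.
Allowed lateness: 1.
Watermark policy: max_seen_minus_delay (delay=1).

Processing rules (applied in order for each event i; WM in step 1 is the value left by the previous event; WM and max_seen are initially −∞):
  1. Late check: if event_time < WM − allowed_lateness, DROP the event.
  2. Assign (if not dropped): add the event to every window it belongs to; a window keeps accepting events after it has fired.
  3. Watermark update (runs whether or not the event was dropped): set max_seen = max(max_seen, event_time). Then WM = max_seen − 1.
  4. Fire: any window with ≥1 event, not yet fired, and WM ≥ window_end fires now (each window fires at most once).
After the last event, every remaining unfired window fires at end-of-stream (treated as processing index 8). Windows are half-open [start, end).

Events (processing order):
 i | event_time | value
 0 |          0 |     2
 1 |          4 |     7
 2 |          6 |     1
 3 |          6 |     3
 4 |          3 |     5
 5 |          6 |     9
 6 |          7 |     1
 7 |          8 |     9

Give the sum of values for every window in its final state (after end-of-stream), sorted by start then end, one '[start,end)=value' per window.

i=0 t=0 v=2: → [0,2); WM=-1
i=1 t=4 v=7: → [4,6); WM=3
i=2 t=6 v=1: → [6,8); WM=5
i=3 t=6 v=3: → [6,8); WM=5
i=4 t=3 v=5: DROP (t<5-1); WM=5
i=5 t=6 v=9: → [6,8); WM=5
i=6 t=7 v=1: → [6,9); WM=6
i=7 t=8 v=9: → [6,10); WM=7

[0,2)=2 [4,6)=7 [6,10)=23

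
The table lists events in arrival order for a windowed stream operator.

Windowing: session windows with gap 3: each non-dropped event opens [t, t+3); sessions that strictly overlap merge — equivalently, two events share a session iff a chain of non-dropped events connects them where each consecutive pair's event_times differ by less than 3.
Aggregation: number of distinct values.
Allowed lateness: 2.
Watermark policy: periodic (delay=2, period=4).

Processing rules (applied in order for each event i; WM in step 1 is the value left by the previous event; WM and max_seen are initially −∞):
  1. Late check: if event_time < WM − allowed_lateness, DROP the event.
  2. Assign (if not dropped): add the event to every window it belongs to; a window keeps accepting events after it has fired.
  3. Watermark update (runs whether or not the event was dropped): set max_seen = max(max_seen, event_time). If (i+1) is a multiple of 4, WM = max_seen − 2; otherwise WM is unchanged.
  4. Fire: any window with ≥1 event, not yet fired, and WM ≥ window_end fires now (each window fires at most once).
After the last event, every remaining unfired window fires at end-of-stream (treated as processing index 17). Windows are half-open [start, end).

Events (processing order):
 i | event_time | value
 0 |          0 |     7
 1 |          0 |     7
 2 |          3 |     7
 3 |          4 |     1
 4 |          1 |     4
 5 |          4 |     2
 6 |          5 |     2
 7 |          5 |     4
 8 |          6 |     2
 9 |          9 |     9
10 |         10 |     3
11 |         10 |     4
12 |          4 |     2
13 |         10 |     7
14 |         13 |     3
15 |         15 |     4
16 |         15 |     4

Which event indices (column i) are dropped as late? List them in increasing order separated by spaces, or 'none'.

i=0 t=0 v=7: → [0,3); WM=−∞
i=1 t=0 v=7: → [0,3); WM=−∞
i=2 t=3 v=7: → [3,6); WM=−∞
i=3 t=4 v=1: → [3,7); WM=2
i=4 t=1 v=4: → [0,7); WM=2
i=5 t=4 v=2: → [0,7); WM=2
i=6 t=5 v=2: → [0,8); WM=2
i=7 t=5 v=4: → [0,8); WM=3
i=8 t=6 v=2: → [0,9); WM=3
i=9 t=9 v=9: → [9,12); WM=3
i=10 t=10 v=3: → [9,13); WM=3
i=11 t=10 v=4: → [9,13); WM=8
i=12 t=4 v=2: DROP (t<8-2); WM=8
i=13 t=10 v=7: → [9,13); WM=8
i=14 t=13 v=3: → [13,16); WM=8
i=15 t=15 v=4: → [13,18); WM=13
i=16 t=15 v=4: → [13,18); WM=13

12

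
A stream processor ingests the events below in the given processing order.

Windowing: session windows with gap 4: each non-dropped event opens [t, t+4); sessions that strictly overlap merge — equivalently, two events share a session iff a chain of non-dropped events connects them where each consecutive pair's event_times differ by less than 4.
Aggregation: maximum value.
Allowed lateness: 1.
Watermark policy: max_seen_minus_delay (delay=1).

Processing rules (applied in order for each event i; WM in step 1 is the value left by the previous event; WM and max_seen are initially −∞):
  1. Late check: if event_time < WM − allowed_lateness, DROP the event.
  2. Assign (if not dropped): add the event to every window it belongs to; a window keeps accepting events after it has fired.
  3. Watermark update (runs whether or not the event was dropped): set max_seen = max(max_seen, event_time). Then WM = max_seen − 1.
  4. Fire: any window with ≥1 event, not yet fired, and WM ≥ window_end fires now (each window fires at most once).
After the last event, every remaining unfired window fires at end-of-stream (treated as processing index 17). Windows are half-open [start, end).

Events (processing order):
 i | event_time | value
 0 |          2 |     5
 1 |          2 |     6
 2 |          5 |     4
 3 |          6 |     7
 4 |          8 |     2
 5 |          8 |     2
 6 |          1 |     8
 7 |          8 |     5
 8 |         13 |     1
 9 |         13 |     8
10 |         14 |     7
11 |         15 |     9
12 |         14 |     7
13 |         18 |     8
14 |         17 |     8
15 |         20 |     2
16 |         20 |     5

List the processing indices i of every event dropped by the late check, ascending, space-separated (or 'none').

6

i=0 t=2 v=5: → [2,6); WM=1
i=1 t=2 v=6: → [2,6); WM=1
i=2 t=5 v=4: → [2,9); WM=4
i=3 t=6 v=7: → [2,10); WM=5
i=4 t=8 v=2: → [2,12); WM=7
i=5 t=8 v=2: → [2,12); WM=7
i=6 t=1 v=8: DROP (t<7-1); WM=7
i=7 t=8 v=5: → [2,12); WM=7
i=8 t=13 v=1: → [13,17); WM=12
i=9 t=13 v=8: → [13,17); WM=12
i=10 t=14 v=7: → [13,18); WM=13
i=11 t=15 v=9: → [13,19); WM=14
i=12 t=14 v=7: → [13,19); WM=14
i=13 t=18 v=8: → [13,22); WM=17
i=14 t=17 v=8: → [13,22); WM=17
i=15 t=20 v=2: → [13,24); WM=19
i=16 t=20 v=5: → [13,24); WM=19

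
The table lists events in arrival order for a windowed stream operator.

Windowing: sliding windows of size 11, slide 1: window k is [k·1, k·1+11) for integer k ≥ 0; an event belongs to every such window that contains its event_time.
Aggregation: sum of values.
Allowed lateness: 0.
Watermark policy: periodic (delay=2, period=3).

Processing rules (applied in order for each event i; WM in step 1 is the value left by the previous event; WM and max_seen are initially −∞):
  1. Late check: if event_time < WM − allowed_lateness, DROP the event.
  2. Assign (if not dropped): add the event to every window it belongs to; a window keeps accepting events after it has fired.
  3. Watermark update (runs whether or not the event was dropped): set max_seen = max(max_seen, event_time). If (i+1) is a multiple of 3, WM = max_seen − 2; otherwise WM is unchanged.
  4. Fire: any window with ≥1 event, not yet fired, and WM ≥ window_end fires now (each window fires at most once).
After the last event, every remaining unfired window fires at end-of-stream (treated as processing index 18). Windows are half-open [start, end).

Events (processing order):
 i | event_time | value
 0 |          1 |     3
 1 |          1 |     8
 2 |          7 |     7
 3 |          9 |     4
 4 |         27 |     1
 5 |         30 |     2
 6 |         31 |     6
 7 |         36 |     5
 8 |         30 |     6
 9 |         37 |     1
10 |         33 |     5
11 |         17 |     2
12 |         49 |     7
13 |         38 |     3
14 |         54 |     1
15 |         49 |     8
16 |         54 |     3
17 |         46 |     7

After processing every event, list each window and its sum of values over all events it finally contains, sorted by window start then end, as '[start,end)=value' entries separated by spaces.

i=0 t=1 v=3: → [1,12),[0,11); WM=−∞
i=1 t=1 v=8: → [1,12),[0,11); WM=−∞
i=2 t=7 v=7: → [7,18),[6,17),[5,16),[4,15),[3,14),[2,13),[1,12),[0,11); WM=5
i=3 t=9 v=4: → [9,20),[8,19),[7,18),[6,17),[5,16),[4,15),[3,14),[2,13),[1,12),[0,11); WM=5
i=4 t=27 v=1: → [27,38),[26,37),[25,36),[24,35),[23,34),[22,33),[21,32),[20,31),[19,30),[18,29),[17,28); WM=5
i=5 t=30 v=2: → [30,41),[29,40),[28,39),[27,38),[26,37),[25,36),[24,35),[23,34),[22,33),[21,32),[20,31); WM=28; [0,11) fires=22 [1,12) fires=22 [2,13) fires=11 [3,14) fires=11 [4,15) fires=11 [5,16) fires=11 [6,17) fires=11 [7,18) fires=11 [8,19) fires=4 [9,20) fires=4 [17,28) fires=1
i=6 t=31 v=6: → [31,42),[30,41),[29,40),[28,39),[27,38),[26,37),[25,36),[24,35),[23,34),[22,33),[21,32); WM=28
i=7 t=36 v=5: → [36,47),[35,46),[34,45),[33,44),[32,43),[31,42),[30,41),[29,40),[28,39),[27,38),[26,37); WM=28
i=8 t=30 v=6: → [30,41),[29,40),[28,39),[27,38),[26,37),[25,36),[24,35),[23,34),[22,33),[21,32),[20,31); WM=34; [18,29) fires=1 [19,30) fires=1 [20,31) fires=9 [21,32) fires=15 [22,33) fires=15 [23,34) fires=15
i=9 t=37 v=1: → [37,48),[36,47),[35,46),[34,45),[33,44),[32,43),[31,42),[30,41),[29,40),[28,39),[27,38); WM=34
i=10 t=33 v=5: DROP (t<34-0); WM=34
i=11 t=17 v=2: DROP (t<34-0); WM=35; [24,35) fires=15
i=12 t=49 v=7: → [49,60),[48,59),[47,58),[46,57),[45,56),[44,55),[43,54),[42,53),[41,52),[40,51),[39,50); WM=35
i=13 t=38 v=3: → [38,49),[37,48),[36,47),[35,46),[34,45),[33,44),[32,43),[31,42),[30,41),[29,40),[28,39); WM=35
i=14 t=54 v=1: → [54,65),[53,64),[52,63),[51,62),[50,61),[49,60),[48,59),[47,58),[46,57),[45,56),[44,55); WM=52; [25,36) fires=15 [26,37) fires=20 [27,38) fires=21 [28,39) fires=23 [29,40) fires=23 [30,41) fires=23 [31,42) fires=15 [32,43) fires=9 [33,44) fires=9 [34,45) fires=9 [35,46) fires=9 [36,47) fires=9 [37,48) fires=4 [38,49) fires=3 [39,50) fires=7 [40,51) fires=7 [41,52) fires=7
i=15 t=49 v=8: DROP (t<52-0); WM=52
i=16 t=54 v=3: → [54,65),[53,64),[52,63),[51,62),[50,61),[49,60),[48,59),[47,58),[46,57),[45,56),[44,55); WM=52
i=17 t=46 v=7: DROP (t<52-0); WM=52

[0,11)=22 [1,12)=22 [2,13)=11 [3,14)=11 [4,15)=11 [5,16)=11 [6,17)=11 [7,18)=11 [8,19)=4 [9,20)=4 [17,28)=1 [18,29)=1 [19,30)=1 [20,31)=9 [21,32)=15 [22,33)=15 [23,34)=15 [24,35)=15 [25,36)=15 [26,37)=20 [27,38)=21 [28,39)=23 [29,40)=23 [30,41)=23 [31,42)=15 [32,43)=9 [33,44)=9 [34,45)=9 [35,46)=9 [36,47)=9 [37,48)=4 [38,49)=3 [39,50)=7 [40,51)=7 [41,52)=7 [42,53)=7 [43,54)=7 [44,55)=11 [45,56)=11 [46,57)=11 [47,58)=11 [48,59)=11 [49,60)=11 [50,61)=4 [51,62)=4 [52,63)=4 [53,64)=4 [54,65)=4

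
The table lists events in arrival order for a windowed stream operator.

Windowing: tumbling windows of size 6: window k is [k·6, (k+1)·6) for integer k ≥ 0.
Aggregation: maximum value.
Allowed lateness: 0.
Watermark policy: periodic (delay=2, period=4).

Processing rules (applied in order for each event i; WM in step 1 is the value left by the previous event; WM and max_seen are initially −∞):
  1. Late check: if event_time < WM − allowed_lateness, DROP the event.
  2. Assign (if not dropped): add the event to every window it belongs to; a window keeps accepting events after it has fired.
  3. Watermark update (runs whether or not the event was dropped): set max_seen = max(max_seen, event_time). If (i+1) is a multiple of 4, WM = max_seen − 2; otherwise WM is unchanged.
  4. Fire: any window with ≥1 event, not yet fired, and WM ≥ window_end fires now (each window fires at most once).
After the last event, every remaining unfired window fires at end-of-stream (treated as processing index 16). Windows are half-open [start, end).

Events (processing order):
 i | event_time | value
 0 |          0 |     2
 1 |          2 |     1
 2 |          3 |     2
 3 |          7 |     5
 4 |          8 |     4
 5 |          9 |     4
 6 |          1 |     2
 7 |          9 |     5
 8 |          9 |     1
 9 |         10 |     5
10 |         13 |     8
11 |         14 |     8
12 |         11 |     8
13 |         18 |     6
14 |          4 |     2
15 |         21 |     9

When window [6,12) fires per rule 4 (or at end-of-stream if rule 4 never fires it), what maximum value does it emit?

5

i=0 t=0 v=2: → [0,6); WM=−∞
i=1 t=2 v=1: → [0,6); WM=−∞
i=2 t=3 v=2: → [0,6); WM=−∞
i=3 t=7 v=5: → [6,12); WM=5
i=4 t=8 v=4: → [6,12); WM=5
i=5 t=9 v=4: → [6,12); WM=5
i=6 t=1 v=2: DROP (t<5-0); WM=5
i=7 t=9 v=5: → [6,12); WM=7; [0,6) fires=2
i=8 t=9 v=1: → [6,12); WM=7
i=9 t=10 v=5: → [6,12); WM=7
i=10 t=13 v=8: → [12,18); WM=7
i=11 t=14 v=8: → [12,18); WM=12; [6,12) fires=5
i=12 t=11 v=8: DROP (t<12-0); WM=12
i=13 t=18 v=6: → [18,24); WM=12
i=14 t=4 v=2: DROP (t<12-0); WM=12
i=15 t=21 v=9: → [18,24); WM=19; [12,18) fires=8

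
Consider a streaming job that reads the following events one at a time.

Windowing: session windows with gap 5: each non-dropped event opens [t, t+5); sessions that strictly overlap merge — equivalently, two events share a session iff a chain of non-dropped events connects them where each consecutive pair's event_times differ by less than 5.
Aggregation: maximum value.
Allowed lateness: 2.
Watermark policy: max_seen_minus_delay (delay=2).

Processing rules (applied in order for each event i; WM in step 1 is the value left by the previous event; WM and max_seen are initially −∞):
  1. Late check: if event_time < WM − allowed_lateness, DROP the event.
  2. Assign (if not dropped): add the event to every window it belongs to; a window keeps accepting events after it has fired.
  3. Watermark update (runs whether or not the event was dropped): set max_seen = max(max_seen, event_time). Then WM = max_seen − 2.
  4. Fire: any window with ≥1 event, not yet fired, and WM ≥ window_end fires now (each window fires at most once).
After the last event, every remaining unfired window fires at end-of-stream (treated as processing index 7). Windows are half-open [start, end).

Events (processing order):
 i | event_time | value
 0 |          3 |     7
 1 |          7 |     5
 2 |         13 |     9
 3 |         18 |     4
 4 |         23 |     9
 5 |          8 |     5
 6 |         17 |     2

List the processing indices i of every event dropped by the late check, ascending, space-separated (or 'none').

5 6

i=0 t=3 v=7: → [3,8); WM=1
i=1 t=7 v=5: → [3,12); WM=5
i=2 t=13 v=9: → [13,18); WM=11
i=3 t=18 v=4: → [18,23); WM=16
i=4 t=23 v=9: → [23,28); WM=21
i=5 t=8 v=5: DROP (t<21-2); WM=21
i=6 t=17 v=2: DROP (t<21-2); WM=21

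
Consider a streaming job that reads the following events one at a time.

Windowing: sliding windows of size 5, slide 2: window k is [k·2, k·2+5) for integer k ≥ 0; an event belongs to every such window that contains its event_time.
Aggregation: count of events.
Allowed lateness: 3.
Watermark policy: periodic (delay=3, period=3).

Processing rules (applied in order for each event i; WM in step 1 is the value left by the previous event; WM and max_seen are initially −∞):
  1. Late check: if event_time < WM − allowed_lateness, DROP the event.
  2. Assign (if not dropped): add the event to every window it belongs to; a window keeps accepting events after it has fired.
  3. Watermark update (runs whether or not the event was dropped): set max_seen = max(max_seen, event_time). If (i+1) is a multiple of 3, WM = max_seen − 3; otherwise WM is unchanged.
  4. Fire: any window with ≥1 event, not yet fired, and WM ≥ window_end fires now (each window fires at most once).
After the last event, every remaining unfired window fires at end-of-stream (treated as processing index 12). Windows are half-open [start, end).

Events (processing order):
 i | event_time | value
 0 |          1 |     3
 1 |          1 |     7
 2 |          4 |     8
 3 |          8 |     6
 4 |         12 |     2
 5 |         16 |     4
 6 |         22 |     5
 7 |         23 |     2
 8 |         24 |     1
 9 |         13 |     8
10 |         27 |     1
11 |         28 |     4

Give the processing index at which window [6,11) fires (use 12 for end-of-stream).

i=0 t=1 v=3: → [0,5); WM=−∞
i=1 t=1 v=7: → [0,5); WM=−∞
i=2 t=4 v=8: → [4,9),[2,7),[0,5); WM=1
i=3 t=8 v=6: → [8,13),[6,11),[4,9); WM=1
i=4 t=12 v=2: → [12,17),[10,15),[8,13); WM=1
i=5 t=16 v=4: → [16,21),[14,19),[12,17); WM=13; [0,5) fires=3 [2,7) fires=1 [4,9) fires=2 [6,11) fires=1 [8,13) fires=2
i=6 t=22 v=5: → [22,27),[20,25),[18,23); WM=13
i=7 t=23 v=2: → [22,27),[20,25); WM=13
i=8 t=24 v=1: → [24,29),[22,27),[20,25); WM=21; [10,15) fires=1 [12,17) fires=2 [14,19) fires=1 [16,21) fires=1
i=9 t=13 v=8: DROP (t<21-3); WM=21
i=10 t=27 v=1: → [26,31),[24,29); WM=21
i=11 t=28 v=4: → [28,33),[26,31),[24,29); WM=25; [18,23) fires=1 [20,25) fires=3

5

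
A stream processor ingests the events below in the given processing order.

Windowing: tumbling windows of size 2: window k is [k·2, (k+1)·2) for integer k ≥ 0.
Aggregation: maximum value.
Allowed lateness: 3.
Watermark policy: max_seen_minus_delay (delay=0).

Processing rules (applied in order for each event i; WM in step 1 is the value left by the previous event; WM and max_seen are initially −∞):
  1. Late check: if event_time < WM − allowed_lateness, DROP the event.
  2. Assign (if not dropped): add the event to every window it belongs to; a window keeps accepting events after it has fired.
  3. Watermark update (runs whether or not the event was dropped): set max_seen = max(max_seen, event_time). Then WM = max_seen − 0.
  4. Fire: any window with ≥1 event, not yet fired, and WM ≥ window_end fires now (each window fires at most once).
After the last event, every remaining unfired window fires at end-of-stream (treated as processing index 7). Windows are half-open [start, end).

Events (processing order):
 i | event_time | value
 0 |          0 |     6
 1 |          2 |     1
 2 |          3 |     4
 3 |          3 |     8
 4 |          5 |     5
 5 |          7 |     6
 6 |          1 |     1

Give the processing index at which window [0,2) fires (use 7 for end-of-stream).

1

i=0 t=0 v=6: → [0,2); WM=0
i=1 t=2 v=1: → [2,4); WM=2; [0,2) fires=6
i=2 t=3 v=4: → [2,4); WM=3
i=3 t=3 v=8: → [2,4); WM=3
i=4 t=5 v=5: → [4,6); WM=5; [2,4) fires=8
i=5 t=7 v=6: → [6,8); WM=7; [4,6) fires=5
i=6 t=1 v=1: DROP (t<7-3); WM=7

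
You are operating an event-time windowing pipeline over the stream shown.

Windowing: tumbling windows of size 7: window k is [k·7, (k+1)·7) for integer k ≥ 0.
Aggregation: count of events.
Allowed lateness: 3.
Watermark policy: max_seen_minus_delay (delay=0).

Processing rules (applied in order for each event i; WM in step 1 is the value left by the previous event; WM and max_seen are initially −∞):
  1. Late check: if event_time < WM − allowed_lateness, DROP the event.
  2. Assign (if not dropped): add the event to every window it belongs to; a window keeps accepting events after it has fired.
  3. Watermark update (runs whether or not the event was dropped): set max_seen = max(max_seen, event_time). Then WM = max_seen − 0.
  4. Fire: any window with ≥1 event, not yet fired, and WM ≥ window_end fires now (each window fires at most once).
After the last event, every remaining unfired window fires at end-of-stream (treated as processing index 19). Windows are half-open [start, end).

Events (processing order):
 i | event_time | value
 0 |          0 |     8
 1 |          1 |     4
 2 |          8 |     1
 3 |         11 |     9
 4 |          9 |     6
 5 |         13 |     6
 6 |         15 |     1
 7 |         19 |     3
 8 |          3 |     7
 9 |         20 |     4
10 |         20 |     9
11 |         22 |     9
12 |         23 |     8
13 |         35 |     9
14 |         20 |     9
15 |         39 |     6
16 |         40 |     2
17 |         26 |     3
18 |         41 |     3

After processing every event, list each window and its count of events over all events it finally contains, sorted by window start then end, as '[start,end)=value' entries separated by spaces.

[0,7)=2 [7,14)=4 [14,21)=4 [21,28)=2 [35,42)=4

i=0 t=0 v=8: → [0,7); WM=0
i=1 t=1 v=4: → [0,7); WM=1
i=2 t=8 v=1: → [7,14); WM=8; [0,7) fires=2
i=3 t=11 v=9: → [7,14); WM=11
i=4 t=9 v=6: → [7,14); WM=11
i=5 t=13 v=6: → [7,14); WM=13
i=6 t=15 v=1: → [14,21); WM=15; [7,14) fires=4
i=7 t=19 v=3: → [14,21); WM=19
i=8 t=3 v=7: DROP (t<19-3); WM=19
i=9 t=20 v=4: → [14,21); WM=20
i=10 t=20 v=9: → [14,21); WM=20
i=11 t=22 v=9: → [21,28); WM=22; [14,21) fires=4
i=12 t=23 v=8: → [21,28); WM=23
i=13 t=35 v=9: → [35,42); WM=35; [21,28) fires=2
i=14 t=20 v=9: DROP (t<35-3); WM=35
i=15 t=39 v=6: → [35,42); WM=39
i=16 t=40 v=2: → [35,42); WM=40
i=17 t=26 v=3: DROP (t<40-3); WM=40
i=18 t=41 v=3: → [35,42); WM=41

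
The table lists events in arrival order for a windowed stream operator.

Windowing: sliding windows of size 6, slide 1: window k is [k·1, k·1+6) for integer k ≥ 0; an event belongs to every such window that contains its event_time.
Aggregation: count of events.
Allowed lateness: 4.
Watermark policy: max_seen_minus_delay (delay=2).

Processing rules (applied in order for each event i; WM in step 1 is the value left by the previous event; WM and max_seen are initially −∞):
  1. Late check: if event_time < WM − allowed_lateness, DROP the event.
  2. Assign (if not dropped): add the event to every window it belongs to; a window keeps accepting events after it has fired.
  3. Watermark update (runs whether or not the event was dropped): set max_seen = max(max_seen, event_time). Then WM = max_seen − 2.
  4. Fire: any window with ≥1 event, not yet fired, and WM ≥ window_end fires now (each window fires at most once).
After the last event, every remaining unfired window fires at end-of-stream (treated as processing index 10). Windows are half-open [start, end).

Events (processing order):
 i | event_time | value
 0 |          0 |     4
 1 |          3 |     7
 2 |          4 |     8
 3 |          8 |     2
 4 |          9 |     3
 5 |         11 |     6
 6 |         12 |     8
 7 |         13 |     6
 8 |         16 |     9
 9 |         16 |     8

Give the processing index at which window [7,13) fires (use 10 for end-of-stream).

8

i=0 t=0 v=4: → [0,6); WM=-2
i=1 t=3 v=7: → [3,9),[2,8),[1,7),[0,6); WM=1
i=2 t=4 v=8: → [4,10),[3,9),[2,8),[1,7),[0,6); WM=2
i=3 t=8 v=2: → [8,14),[7,13),[6,12),[5,11),[4,10),[3,9); WM=6; [0,6) fires=3
i=4 t=9 v=3: → [9,15),[8,14),[7,13),[6,12),[5,11),[4,10); WM=7; [1,7) fires=2
i=5 t=11 v=6: → [11,17),[10,16),[9,15),[8,14),[7,13),[6,12); WM=9; [2,8) fires=2 [3,9) fires=3
i=6 t=12 v=8: → [12,18),[11,17),[10,16),[9,15),[8,14),[7,13); WM=10; [4,10) fires=3
i=7 t=13 v=6: → [13,19),[12,18),[11,17),[10,16),[9,15),[8,14); WM=11; [5,11) fires=2
i=8 t=16 v=9: → [16,22),[15,21),[14,20),[13,19),[12,18),[11,17); WM=14; [6,12) fires=3 [7,13) fires=4 [8,14) fires=5
i=9 t=16 v=8: → [16,22),[15,21),[14,20),[13,19),[12,18),[11,17); WM=14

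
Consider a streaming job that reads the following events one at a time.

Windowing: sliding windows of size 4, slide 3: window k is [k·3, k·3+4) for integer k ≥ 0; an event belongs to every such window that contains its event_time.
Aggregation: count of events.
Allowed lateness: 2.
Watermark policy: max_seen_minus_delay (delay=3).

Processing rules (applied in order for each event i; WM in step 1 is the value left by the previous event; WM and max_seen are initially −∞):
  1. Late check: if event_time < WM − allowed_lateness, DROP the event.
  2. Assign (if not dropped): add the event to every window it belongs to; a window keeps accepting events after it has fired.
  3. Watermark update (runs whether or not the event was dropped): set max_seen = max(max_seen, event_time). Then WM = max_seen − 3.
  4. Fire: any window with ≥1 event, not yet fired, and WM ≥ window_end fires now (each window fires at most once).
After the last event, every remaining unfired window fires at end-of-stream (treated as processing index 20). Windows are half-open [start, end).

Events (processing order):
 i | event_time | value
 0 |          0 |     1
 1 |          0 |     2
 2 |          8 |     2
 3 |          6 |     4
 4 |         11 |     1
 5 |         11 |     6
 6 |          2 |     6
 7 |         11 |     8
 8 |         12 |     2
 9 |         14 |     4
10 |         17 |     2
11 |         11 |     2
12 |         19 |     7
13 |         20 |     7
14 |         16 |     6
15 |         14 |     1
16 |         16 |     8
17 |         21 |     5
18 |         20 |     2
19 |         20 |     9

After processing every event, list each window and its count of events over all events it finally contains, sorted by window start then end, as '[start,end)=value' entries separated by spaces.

[0,4)=2 [3,7)=1 [6,10)=2 [9,13)=4 [12,16)=2 [15,19)=3 [18,22)=5 [21,25)=1

i=0 t=0 v=1: → [0,4); WM=-3
i=1 t=0 v=2: → [0,4); WM=-3
i=2 t=8 v=2: → [6,10); WM=5; [0,4) fires=2
i=3 t=6 v=4: → [6,10),[3,7); WM=5
i=4 t=11 v=1: → [9,13); WM=8; [3,7) fires=1
i=5 t=11 v=6: → [9,13); WM=8
i=6 t=2 v=6: DROP (t<8-2); WM=8
i=7 t=11 v=8: → [9,13); WM=8
i=8 t=12 v=2: → [12,16),[9,13); WM=9
i=9 t=14 v=4: → [12,16); WM=11; [6,10) fires=2
i=10 t=17 v=2: → [15,19); WM=14; [9,13) fires=4
i=11 t=11 v=2: DROP (t<14-2); WM=14
i=12 t=19 v=7: → [18,22); WM=16; [12,16) fires=2
i=13 t=20 v=7: → [18,22); WM=17
i=14 t=16 v=6: → [15,19); WM=17
i=15 t=14 v=1: DROP (t<17-2); WM=17
i=16 t=16 v=8: → [15,19); WM=17
i=17 t=21 v=5: → [21,25),[18,22); WM=18
i=18 t=20 v=2: → [18,22); WM=18
i=19 t=20 v=9: → [18,22); WM=18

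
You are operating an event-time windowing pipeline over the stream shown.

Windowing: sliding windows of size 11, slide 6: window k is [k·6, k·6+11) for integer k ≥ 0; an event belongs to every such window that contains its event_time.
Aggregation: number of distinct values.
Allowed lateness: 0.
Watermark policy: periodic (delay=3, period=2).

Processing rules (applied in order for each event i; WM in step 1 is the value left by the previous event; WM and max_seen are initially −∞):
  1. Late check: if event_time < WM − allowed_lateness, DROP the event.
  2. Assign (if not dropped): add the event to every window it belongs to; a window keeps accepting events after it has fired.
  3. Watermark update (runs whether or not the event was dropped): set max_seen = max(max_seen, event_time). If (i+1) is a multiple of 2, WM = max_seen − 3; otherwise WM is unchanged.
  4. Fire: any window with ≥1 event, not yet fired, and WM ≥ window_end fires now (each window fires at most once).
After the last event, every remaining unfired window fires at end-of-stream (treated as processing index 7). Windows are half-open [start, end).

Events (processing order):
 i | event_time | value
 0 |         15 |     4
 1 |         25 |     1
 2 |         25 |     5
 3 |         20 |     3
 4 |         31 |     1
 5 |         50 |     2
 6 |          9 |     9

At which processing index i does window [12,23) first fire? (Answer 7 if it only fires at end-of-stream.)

5

i=0 t=15 v=4: → [12,23),[6,17); WM=−∞
i=1 t=25 v=1: → [24,35),[18,29); WM=22; [6,17) fires=1
i=2 t=25 v=5: → [24,35),[18,29); WM=22
i=3 t=20 v=3: DROP (t<22-0); WM=22
i=4 t=31 v=1: → [30,41),[24,35); WM=22
i=5 t=50 v=2: → [48,59),[42,53); WM=47; [12,23) fires=1 [18,29) fires=2 [24,35) fires=2 [30,41) fires=1
i=6 t=9 v=9: DROP (t<47-0); WM=47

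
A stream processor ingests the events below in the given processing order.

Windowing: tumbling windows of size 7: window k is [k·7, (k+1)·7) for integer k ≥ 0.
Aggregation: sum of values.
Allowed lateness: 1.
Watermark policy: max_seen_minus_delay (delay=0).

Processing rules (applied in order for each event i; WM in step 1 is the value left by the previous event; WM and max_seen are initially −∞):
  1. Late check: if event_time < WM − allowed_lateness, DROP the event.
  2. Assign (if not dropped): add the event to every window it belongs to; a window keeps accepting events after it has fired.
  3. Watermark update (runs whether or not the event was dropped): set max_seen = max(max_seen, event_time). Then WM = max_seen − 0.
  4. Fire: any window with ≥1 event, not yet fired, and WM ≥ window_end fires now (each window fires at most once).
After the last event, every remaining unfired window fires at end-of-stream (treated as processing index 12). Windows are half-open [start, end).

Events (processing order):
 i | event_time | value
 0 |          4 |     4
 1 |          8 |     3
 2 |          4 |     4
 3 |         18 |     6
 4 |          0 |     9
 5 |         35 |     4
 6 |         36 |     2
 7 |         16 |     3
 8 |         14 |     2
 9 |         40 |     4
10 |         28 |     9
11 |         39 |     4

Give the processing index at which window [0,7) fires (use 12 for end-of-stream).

i=0 t=4 v=4: → [0,7); WM=4
i=1 t=8 v=3: → [7,14); WM=8; [0,7) fires=4
i=2 t=4 v=4: DROP (t<8-1); WM=8
i=3 t=18 v=6: → [14,21); WM=18; [7,14) fires=3
i=4 t=0 v=9: DROP (t<18-1); WM=18
i=5 t=35 v=4: → [35,42); WM=35; [14,21) fires=6
i=6 t=36 v=2: → [35,42); WM=36
i=7 t=16 v=3: DROP (t<36-1); WM=36
i=8 t=14 v=2: DROP (t<36-1); WM=36
i=9 t=40 v=4: → [35,42); WM=40
i=10 t=28 v=9: DROP (t<40-1); WM=40
i=11 t=39 v=4: → [35,42); WM=40

1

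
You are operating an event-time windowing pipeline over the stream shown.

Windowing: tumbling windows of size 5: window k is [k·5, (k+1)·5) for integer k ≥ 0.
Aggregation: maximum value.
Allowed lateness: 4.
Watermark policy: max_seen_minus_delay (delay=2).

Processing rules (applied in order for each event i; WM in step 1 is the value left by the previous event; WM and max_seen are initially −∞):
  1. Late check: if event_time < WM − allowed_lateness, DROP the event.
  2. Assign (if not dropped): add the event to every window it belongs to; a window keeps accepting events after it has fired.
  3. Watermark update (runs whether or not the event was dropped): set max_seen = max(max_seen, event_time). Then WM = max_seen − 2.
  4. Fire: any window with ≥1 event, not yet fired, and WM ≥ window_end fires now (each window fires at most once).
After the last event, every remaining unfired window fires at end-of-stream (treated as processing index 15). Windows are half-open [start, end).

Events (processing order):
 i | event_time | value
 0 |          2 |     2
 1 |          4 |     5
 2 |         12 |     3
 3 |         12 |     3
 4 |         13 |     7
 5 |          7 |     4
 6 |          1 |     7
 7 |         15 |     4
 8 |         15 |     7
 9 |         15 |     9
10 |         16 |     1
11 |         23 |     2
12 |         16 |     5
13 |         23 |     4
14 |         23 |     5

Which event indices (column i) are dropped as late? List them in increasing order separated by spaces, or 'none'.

i=0 t=2 v=2: → [0,5); WM=0
i=1 t=4 v=5: → [0,5); WM=2
i=2 t=12 v=3: → [10,15); WM=10; [0,5) fires=5
i=3 t=12 v=3: → [10,15); WM=10
i=4 t=13 v=7: → [10,15); WM=11
i=5 t=7 v=4: → [5,10); WM=11; [5,10) fires=4
i=6 t=1 v=7: DROP (t<11-4); WM=11
i=7 t=15 v=4: → [15,20); WM=13
i=8 t=15 v=7: → [15,20); WM=13
i=9 t=15 v=9: → [15,20); WM=13
i=10 t=16 v=1: → [15,20); WM=14
i=11 t=23 v=2: → [20,25); WM=21; [10,15) fires=7 [15,20) fires=9
i=12 t=16 v=5: DROP (t<21-4); WM=21
i=13 t=23 v=4: → [20,25); WM=21
i=14 t=23 v=5: → [20,25); WM=21

6 12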